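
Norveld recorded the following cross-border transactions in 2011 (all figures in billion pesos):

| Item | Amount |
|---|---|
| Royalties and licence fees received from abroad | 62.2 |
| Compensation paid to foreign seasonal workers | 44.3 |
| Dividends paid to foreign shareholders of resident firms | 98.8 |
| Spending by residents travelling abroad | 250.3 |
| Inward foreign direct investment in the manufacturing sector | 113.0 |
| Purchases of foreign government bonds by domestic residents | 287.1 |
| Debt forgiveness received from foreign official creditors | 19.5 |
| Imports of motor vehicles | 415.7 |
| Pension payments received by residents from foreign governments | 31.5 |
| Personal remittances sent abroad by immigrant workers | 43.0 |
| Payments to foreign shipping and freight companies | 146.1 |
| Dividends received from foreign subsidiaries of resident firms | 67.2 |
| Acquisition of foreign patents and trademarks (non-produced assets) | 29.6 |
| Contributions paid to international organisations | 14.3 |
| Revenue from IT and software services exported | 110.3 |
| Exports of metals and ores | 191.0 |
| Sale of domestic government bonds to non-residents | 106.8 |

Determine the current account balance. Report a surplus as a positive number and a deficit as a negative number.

-550.3

Goods: 191.0 - 415.7 = -224.7
Services: 110.3 + 62.2 - 146.1 - 250.3 = -223.9
Primary income: 67.2 - 44.3 - 98.8 = -75.9
Secondary income: -14.3 + 31.5 - 43.0 = -25.8
Current account = (-224.7) + (-223.9) + (-75.9) + (-25.8) = -550.3
(Excluded from the current account — financial account: inward foreign direct investment in the manufacturing sector 113.0, purchases of foreign government bonds by domestic residents 287.1, sale of domestic government bonds to non-residents 106.8; capital account: debt forgiveness received from foreign official creditors 19.5, acquisition of foreign patents and trademarks (non-produced assets) 29.6.)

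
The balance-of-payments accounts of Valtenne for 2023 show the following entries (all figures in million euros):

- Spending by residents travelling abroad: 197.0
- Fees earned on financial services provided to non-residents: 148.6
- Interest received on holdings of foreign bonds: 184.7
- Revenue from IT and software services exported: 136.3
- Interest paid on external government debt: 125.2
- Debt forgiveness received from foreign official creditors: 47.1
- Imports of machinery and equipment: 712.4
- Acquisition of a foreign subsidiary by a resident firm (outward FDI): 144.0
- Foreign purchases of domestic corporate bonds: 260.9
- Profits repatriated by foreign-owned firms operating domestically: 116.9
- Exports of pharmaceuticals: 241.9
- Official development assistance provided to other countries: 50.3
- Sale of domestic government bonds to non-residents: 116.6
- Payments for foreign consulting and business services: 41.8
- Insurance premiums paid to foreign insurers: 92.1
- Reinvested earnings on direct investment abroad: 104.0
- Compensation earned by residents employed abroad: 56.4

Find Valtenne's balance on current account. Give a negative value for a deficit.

-463.8

Goods: -712.4 + 241.9 = -470.5
Services: -92.1 + 148.6 + 136.3 - 41.8 - 197.0 = -46.0
Primary income: 184.7 - 116.9 + 56.4 - 125.2 + 104.0 = 103.0
Secondary income: -50.3
Current account = (-470.5) + (-46.0) + 103.0 + (-50.3) = -463.8
(Excluded from the current account — capital account: debt forgiveness received from foreign official creditors 47.1; financial account: acquisition of a foreign subsidiary by a resident firm (outward FDI) 144.0, foreign purchases of domestic corporate bonds 260.9, sale of domestic government bonds to non-residents 116.6.)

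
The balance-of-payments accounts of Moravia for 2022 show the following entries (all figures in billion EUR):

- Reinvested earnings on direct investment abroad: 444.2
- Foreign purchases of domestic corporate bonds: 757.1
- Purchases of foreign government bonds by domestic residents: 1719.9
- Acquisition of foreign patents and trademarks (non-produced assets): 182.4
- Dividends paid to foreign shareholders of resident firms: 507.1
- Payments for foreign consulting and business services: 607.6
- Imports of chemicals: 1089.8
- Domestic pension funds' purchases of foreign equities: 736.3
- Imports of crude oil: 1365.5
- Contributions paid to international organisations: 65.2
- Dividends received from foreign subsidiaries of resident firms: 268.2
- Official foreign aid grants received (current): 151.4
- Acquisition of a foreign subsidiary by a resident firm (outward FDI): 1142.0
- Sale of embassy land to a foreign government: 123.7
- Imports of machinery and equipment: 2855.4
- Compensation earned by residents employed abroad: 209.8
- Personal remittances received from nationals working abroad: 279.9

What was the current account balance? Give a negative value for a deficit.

Goods: -1365.5 - 2855.4 - 1089.8 = -5310.7
Services: -607.6
Primary income: 444.2 + 268.2 - 507.1 + 209.8 = 415.1
Secondary income: -65.2 + 151.4 + 279.9 = 366.1
Current account = (-5310.7) + (-607.6) + 415.1 + 366.1 = -5137.1
(Excluded from the current account — financial account: foreign purchases of domestic corporate bonds 757.1, purchases of foreign government bonds by domestic residents 1719.9, domestic pension funds' purchases of foreign equities 736.3, acquisition of a foreign subsidiary by a resident firm (outward FDI) 1142.0; capital account: acquisition of foreign patents and trademarks (non-produced assets) 182.4, sale of embassy land to a foreign government 123.7.)

-5137.1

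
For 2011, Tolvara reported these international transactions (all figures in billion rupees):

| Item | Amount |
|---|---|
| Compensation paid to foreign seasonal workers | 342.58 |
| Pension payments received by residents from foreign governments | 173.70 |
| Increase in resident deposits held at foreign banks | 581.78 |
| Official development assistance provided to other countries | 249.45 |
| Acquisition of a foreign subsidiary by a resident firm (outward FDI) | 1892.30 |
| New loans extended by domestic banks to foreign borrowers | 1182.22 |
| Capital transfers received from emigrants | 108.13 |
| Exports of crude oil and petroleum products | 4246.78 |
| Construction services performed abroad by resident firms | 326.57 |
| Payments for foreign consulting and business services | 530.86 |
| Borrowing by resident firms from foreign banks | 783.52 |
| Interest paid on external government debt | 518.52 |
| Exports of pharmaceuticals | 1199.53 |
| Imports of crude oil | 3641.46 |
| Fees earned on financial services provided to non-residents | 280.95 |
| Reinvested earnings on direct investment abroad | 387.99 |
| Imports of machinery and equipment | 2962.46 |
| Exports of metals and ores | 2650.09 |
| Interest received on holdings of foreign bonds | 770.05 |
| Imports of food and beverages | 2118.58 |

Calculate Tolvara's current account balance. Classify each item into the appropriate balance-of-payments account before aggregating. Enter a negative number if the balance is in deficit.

-328.25

Goods: -2118.58 + 1199.53 - 2962.46 - 3641.46 + 2650.09 + 4246.78 = -626.10
Services: 280.95 - 530.86 + 326.57 = 76.66
Primary income: 770.05 - 342.58 + 387.99 - 518.52 = 296.94
Secondary income: 173.70 - 249.45 = -75.75
Current account = (-626.10) + 76.66 + 296.94 + (-75.75) = -328.25
(Excluded from the current account — financial account: increase in resident deposits held at foreign banks 581.78, acquisition of a foreign subsidiary by a resident firm (outward FDI) 1892.30, new loans extended by domestic banks to foreign borrowers 1182.22, borrowing by resident firms from foreign banks 783.52; capital account: capital transfers received from emigrants 108.13.)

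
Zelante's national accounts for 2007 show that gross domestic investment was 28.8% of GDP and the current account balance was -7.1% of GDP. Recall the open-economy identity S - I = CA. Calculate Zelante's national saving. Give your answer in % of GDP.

21.7

S = I + CA = 28.8 + (-7.1) = 21.7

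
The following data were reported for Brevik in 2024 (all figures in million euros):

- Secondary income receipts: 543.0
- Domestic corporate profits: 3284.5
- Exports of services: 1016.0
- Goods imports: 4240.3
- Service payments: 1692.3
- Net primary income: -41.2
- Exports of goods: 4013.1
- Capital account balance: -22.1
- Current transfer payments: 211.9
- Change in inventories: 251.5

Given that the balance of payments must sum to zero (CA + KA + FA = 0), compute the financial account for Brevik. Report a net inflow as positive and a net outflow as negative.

Goods balance = 4013.1 - 4240.3 = -227.2
Services balance = 1016.0 - 1692.3 = -676.3
Trade balance (goods + services) = -227.2 + (-676.3) = -903.5
Net primary income = -41.2
Net secondary income = 543.0 - 211.9 = 331.1
Current account = -903.5 + (-41.2) + 331.1 = -613.6
Financial account = -(-613.6 + (-22.1)) = 635.7

635.7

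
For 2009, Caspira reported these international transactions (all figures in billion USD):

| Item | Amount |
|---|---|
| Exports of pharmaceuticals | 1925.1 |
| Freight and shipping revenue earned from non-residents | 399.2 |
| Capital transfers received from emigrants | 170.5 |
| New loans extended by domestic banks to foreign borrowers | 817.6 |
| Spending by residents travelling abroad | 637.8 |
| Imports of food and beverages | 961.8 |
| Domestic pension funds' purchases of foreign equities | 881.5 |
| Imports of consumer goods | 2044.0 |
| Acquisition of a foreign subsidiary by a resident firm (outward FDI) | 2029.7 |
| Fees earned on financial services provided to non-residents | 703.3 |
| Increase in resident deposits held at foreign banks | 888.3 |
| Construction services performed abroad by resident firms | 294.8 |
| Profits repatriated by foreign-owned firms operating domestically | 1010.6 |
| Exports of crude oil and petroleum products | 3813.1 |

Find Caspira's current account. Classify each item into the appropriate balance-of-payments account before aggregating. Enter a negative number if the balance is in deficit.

Goods: -2044.0 - 961.8 + 1925.1 + 3813.1 = 2732.4
Services: 294.8 + 399.2 + 703.3 - 637.8 = 759.5
Primary income: -1010.6
Current account = 2732.4 + 759.5 + (-1010.6) = 2481.3
(Excluded from the current account — capital account: capital transfers received from emigrants 170.5; financial account: new loans extended by domestic banks to foreign borrowers 817.6, domestic pension funds' purchases of foreign equities 881.5, acquisition of a foreign subsidiary by a resident firm (outward FDI) 2029.7, increase in resident deposits held at foreign banks 888.3.)

2481.3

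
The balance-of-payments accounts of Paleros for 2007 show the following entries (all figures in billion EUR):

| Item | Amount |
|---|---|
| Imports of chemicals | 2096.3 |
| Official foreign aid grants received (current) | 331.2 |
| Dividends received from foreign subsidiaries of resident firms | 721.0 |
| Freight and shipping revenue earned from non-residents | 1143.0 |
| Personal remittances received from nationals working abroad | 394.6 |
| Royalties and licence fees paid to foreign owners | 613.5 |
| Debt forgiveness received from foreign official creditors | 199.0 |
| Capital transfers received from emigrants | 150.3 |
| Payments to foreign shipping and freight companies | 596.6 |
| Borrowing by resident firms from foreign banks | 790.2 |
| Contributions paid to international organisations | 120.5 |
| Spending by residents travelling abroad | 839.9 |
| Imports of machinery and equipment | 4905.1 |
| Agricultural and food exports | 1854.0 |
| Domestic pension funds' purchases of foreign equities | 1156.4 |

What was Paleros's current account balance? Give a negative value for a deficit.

Goods: -4905.1 + 1854.0 - 2096.3 = -5147.4
Services: -596.6 + 1143.0 - 839.9 - 613.5 = -907.0
Primary income: 721.0
Secondary income: 394.6 + 331.2 - 120.5 = 605.3
Current account = (-5147.4) + (-907.0) + 721.0 + 605.3 = -4728.1
(Excluded from the current account — capital account: debt forgiveness received from foreign official creditors 199.0, capital transfers received from emigrants 150.3; financial account: borrowing by resident firms from foreign banks 790.2, domestic pension funds' purchases of foreign equities 1156.4.)

-4728.1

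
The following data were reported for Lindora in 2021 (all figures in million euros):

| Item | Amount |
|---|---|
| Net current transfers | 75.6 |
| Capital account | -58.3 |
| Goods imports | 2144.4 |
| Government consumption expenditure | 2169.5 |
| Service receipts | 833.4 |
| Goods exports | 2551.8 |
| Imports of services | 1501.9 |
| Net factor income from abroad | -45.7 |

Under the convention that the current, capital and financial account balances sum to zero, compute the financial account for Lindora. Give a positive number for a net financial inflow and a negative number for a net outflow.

Goods balance = 2551.8 - 2144.4 = 407.4
Services balance = 833.4 - 1501.9 = -668.5
Trade balance (goods + services) = 407.4 + (-668.5) = -261.1
Net primary income = -45.7
Net secondary income = 75.6
Current account = -261.1 + (-45.7) + 75.6 = -231.2
Financial account = -(-231.2 + (-58.3)) = 289.5

289.5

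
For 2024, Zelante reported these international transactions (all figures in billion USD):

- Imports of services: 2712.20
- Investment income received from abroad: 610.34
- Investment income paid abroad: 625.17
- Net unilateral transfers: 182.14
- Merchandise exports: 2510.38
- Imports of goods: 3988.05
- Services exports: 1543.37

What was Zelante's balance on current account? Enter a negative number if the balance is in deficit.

Goods balance = 2510.38 - 3988.05 = -1477.67
Services balance = 1543.37 - 2712.20 = -1168.83
Trade balance (goods + services) = -1477.67 + (-1168.83) = -2646.50
Net primary income = 610.34 - 625.17 = -14.83
Net secondary income = 182.14
Current account = -2646.50 + (-14.83) + 182.14 = -2479.19

-2479.19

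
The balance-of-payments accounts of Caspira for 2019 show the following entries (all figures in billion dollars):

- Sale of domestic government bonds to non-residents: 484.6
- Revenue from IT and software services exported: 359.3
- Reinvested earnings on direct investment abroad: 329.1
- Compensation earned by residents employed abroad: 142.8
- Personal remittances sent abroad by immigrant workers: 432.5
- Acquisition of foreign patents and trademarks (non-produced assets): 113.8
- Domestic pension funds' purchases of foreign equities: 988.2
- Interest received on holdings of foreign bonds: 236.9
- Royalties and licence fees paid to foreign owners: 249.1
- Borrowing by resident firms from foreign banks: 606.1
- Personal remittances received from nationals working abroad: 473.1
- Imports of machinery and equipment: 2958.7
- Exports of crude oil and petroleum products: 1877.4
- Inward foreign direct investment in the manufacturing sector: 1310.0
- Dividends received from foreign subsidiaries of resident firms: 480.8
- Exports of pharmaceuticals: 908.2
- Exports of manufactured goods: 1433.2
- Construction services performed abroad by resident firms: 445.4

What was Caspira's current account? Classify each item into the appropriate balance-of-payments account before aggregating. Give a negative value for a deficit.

3045.9

Goods: 908.2 + 1877.4 + 1433.2 - 2958.7 = 1260.1
Services: -249.1 + 359.3 + 445.4 = 555.6
Primary income: 480.8 + 142.8 + 329.1 + 236.9 = 1189.6
Secondary income: 473.1 - 432.5 = 40.6
Current account = 1260.1 + 555.6 + 1189.6 + 40.6 = 3045.9
(Excluded from the current account — financial account: sale of domestic government bonds to non-residents 484.6, domestic pension funds' purchases of foreign equities 988.2, borrowing by resident firms from foreign banks 606.1, inward foreign direct investment in the manufacturing sector 1310.0; capital account: acquisition of foreign patents and trademarks (non-produced assets) 113.8.)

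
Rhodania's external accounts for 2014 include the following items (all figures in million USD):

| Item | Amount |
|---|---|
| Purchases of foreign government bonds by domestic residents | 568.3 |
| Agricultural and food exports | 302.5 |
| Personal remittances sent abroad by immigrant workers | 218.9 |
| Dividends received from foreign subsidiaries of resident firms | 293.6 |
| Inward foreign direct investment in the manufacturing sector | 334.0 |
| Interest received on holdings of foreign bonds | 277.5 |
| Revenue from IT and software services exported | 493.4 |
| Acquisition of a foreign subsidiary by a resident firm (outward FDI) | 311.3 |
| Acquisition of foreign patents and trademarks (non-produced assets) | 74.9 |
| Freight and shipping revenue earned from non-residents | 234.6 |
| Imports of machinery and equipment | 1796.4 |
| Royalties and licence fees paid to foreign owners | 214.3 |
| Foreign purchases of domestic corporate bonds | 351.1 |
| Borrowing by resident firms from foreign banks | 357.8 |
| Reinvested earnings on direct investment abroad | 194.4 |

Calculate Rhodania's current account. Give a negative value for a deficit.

-433.6

Goods: 302.5 - 1796.4 = -1493.9
Services: -214.3 + 493.4 + 234.6 = 513.7
Primary income: 194.4 + 277.5 + 293.6 = 765.5
Secondary income: -218.9
Current account = (-1493.9) + 513.7 + 765.5 + (-218.9) = -433.6
(Excluded from the current account — financial account: purchases of foreign government bonds by domestic residents 568.3, inward foreign direct investment in the manufacturing sector 334.0, acquisition of a foreign subsidiary by a resident firm (outward FDI) 311.3, foreign purchases of domestic corporate bonds 351.1, borrowing by resident firms from foreign banks 357.8; capital account: acquisition of foreign patents and trademarks (non-produced assets) 74.9.)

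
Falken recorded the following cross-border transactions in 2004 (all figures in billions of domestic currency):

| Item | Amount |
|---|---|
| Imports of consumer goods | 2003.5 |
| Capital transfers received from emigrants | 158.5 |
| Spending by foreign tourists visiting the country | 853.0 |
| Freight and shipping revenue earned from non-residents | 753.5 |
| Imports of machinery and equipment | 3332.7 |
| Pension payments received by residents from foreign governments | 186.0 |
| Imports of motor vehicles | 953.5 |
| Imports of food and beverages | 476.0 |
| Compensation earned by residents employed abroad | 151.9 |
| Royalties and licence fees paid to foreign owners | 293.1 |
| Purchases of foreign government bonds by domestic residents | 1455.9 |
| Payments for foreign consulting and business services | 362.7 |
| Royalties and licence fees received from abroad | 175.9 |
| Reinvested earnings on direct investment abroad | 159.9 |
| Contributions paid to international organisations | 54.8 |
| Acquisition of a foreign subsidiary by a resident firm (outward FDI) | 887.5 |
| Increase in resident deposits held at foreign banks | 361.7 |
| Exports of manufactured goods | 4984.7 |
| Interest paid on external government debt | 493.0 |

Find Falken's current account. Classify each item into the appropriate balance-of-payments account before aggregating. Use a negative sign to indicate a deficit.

Goods: -3332.7 + 4984.7 - 2003.5 - 953.5 - 476.0 = -1781.0
Services: 753.5 + 853.0 - 362.7 - 293.1 + 175.9 = 1126.6
Primary income: 151.9 + 159.9 - 493.0 = -181.2
Secondary income: -54.8 + 186.0 = 131.2
Current account = (-1781.0) + 1126.6 + (-181.2) + 131.2 = -704.4
(Excluded from the current account — capital account: capital transfers received from emigrants 158.5; financial account: purchases of foreign government bonds by domestic residents 1455.9, acquisition of a foreign subsidiary by a resident firm (outward FDI) 887.5, increase in resident deposits held at foreign banks 361.7.)

-704.4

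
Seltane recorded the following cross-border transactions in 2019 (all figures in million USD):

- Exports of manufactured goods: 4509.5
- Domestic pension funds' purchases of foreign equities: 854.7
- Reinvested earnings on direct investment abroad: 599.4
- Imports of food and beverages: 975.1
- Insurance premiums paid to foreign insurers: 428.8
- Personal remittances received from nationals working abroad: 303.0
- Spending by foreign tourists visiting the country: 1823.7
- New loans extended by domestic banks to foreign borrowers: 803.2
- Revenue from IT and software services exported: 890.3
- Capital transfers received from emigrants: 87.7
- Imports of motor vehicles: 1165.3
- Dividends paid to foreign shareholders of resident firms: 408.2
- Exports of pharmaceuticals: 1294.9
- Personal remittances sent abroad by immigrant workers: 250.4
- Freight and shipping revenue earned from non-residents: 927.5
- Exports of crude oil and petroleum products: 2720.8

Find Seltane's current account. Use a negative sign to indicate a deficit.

9841.3

Goods: -1165.3 + 1294.9 + 4509.5 + 2720.8 - 975.1 = 6384.8
Services: -428.8 + 1823.7 + 927.5 + 890.3 = 3212.7
Primary income: -408.2 + 599.4 = 191.2
Secondary income: -250.4 + 303.0 = 52.6
Current account = 6384.8 + 3212.7 + 191.2 + 52.6 = 9841.3
(Excluded from the current account — financial account: domestic pension funds' purchases of foreign equities 854.7, new loans extended by domestic banks to foreign borrowers 803.2; capital account: capital transfers received from emigrants 87.7.)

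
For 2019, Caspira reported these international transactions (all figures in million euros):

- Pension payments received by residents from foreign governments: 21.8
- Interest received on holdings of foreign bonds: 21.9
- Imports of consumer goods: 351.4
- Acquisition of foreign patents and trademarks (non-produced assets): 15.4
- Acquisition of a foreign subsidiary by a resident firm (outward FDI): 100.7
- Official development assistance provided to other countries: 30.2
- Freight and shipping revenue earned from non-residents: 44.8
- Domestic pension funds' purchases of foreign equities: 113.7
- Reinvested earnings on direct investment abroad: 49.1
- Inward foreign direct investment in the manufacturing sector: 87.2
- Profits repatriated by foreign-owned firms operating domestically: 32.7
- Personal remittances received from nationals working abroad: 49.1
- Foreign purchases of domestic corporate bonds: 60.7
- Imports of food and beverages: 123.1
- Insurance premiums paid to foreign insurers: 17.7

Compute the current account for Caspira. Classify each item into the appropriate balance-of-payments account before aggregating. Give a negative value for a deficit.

-368.4

Goods: -351.4 - 123.1 = -474.5
Services: -17.7 + 44.8 = 27.1
Primary income: 49.1 - 32.7 + 21.9 = 38.3
Secondary income: 21.8 + 49.1 - 30.2 = 40.7
Current account = (-474.5) + 27.1 + 38.3 + 40.7 = -368.4
(Excluded from the current account — capital account: acquisition of foreign patents and trademarks (non-produced assets) 15.4; financial account: acquisition of a foreign subsidiary by a resident firm (outward FDI) 100.7, domestic pension funds' purchases of foreign equities 113.7, inward foreign direct investment in the manufacturing sector 87.2, foreign purchases of domestic corporate bonds 60.7.)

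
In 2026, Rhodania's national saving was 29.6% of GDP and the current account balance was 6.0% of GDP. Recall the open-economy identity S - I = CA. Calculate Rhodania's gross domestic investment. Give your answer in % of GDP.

23.6

S - I = CA (net lending to the rest of the world).
I = S - CA = 29.6 - 6.0 = 23.6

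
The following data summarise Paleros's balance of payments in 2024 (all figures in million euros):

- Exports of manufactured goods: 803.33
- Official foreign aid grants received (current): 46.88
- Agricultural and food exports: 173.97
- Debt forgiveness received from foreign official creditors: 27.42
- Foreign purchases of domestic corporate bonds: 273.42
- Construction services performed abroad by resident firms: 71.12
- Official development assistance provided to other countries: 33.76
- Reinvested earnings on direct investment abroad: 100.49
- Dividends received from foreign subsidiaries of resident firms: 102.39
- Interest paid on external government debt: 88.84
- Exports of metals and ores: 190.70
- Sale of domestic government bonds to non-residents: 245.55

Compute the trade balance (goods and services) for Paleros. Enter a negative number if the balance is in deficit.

Goods: 190.70 + 803.33 + 173.97 = 1168.00
Services: 71.12
Trade balance = 1168.00 + 71.12 = 1239.12
(Excluded from the trade balance — secondary income: official foreign aid grants received (current) 46.88, official development assistance provided to other countries 33.76; capital account: debt forgiveness received from foreign official creditors 27.42; financial account: foreign purchases of domestic corporate bonds 273.42, sale of domestic government bonds to non-residents 245.55; primary income: reinvested earnings on direct investment abroad 100.49, dividends received from foreign subsidiaries of resident firms 102.39, interest paid on external government debt 88.84.)

1239.12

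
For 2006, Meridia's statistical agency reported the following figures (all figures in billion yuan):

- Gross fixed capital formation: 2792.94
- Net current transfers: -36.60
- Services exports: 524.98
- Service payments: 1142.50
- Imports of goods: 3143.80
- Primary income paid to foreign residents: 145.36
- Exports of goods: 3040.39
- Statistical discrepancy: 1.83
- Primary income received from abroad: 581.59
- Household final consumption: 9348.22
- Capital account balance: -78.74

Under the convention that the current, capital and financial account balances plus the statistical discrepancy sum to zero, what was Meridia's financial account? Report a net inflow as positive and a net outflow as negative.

Goods balance = 3040.39 - 3143.80 = -103.41
Services balance = 524.98 - 1142.50 = -617.52
Trade balance (goods + services) = -103.41 + (-617.52) = -720.93
Net primary income = 581.59 - 145.36 = 436.23
Net secondary income = -36.60
Current account = -720.93 + 436.23 + (-36.60) = -321.30
Financial account = -(-321.30 + (-78.74) + 1.83) = 398.21

398.21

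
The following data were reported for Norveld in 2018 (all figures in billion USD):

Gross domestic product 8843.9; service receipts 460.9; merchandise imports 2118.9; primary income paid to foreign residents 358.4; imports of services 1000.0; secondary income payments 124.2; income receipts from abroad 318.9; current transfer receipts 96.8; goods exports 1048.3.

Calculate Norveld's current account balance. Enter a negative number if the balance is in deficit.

-1676.6

Goods balance = 1048.3 - 2118.9 = -1070.6
Services balance = 460.9 - 1000.0 = -539.1
Trade balance (goods + services) = -1070.6 + (-539.1) = -1609.7
Net primary income = 318.9 - 358.4 = -39.5
Net secondary income = 96.8 - 124.2 = -27.4
Current account = -1609.7 + (-39.5) + (-27.4) = -1676.6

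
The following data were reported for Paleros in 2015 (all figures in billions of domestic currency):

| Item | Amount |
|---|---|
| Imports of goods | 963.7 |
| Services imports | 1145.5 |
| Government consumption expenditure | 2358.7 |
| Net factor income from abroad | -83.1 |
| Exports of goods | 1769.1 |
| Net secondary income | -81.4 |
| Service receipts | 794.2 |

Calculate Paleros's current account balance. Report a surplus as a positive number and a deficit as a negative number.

289.6

Goods balance = 1769.1 - 963.7 = 805.4
Services balance = 794.2 - 1145.5 = -351.3
Trade balance (goods + services) = 805.4 + (-351.3) = 454.1
Net primary income = -83.1
Net secondary income = -81.4
Current account = 454.1 + (-83.1) + (-81.4) = 289.6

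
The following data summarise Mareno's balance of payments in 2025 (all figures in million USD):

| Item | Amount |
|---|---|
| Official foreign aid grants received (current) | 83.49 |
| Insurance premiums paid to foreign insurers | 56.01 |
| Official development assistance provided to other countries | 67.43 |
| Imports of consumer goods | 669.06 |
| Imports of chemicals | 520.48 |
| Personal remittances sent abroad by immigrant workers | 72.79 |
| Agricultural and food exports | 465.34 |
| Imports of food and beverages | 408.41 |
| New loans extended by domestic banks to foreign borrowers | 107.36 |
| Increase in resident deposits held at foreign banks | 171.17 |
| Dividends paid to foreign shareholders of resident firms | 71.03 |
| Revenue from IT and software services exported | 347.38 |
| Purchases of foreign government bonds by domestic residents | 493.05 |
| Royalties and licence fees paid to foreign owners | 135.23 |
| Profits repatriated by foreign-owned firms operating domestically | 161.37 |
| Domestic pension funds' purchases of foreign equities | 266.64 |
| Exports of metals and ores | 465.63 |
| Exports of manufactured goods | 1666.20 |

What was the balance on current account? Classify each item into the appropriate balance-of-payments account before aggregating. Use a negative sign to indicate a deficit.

Goods: -408.41 + 1666.20 + 465.63 - 669.06 + 465.34 - 520.48 = 999.22
Services: -56.01 + 347.38 - 135.23 = 156.14
Primary income: -161.37 - 71.03 = -232.40
Secondary income: -72.79 - 67.43 + 83.49 = -56.73
Current account = 999.22 + 156.14 + (-232.40) + (-56.73) = 866.23
(Excluded from the current account — financial account: new loans extended by domestic banks to foreign borrowers 107.36, increase in resident deposits held at foreign banks 171.17, purchases of foreign government bonds by domestic residents 493.05, domestic pension funds' purchases of foreign equities 266.64.)

866.23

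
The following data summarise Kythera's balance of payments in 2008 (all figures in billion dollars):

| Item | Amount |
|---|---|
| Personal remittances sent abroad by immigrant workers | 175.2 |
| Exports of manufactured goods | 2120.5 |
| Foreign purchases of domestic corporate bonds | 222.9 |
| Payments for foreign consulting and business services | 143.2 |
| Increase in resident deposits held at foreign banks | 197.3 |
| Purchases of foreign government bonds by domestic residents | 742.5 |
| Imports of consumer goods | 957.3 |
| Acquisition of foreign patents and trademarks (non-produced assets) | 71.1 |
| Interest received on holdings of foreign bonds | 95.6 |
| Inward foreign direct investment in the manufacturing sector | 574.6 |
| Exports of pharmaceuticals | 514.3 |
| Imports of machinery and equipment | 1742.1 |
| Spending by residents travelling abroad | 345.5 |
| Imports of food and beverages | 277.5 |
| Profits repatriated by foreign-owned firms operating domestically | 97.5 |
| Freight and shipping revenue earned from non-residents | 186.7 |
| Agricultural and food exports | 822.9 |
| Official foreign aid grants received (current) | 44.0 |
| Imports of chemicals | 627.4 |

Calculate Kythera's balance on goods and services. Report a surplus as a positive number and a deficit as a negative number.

Goods: 514.3 + 822.9 + 2120.5 - 1742.1 - 277.5 - 957.3 - 627.4 = -146.6
Services: -345.5 - 143.2 + 186.7 = -302.0
Trade balance = -146.6 + (-302.0) = -448.6
(Excluded from the trade balance — secondary income: personal remittances sent abroad by immigrant workers 175.2, official foreign aid grants received (current) 44.0; financial account: foreign purchases of domestic corporate bonds 222.9, increase in resident deposits held at foreign banks 197.3, purchases of foreign government bonds by domestic residents 742.5, inward foreign direct investment in the manufacturing sector 574.6; capital account: acquisition of foreign patents and trademarks (non-produced assets) 71.1; primary income: interest received on holdings of foreign bonds 95.6, profits repatriated by foreign-owned firms operating domestically 97.5.)

-448.6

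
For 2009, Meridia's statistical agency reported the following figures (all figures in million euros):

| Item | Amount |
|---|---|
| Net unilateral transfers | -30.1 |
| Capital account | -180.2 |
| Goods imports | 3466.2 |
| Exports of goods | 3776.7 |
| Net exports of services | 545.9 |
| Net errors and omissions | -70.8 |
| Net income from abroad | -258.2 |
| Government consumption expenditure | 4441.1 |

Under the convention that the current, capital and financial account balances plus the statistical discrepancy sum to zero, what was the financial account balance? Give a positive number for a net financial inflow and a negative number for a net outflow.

-317.1

Goods balance = 3776.7 - 3466.2 = 310.5
Services balance = 545.9
Trade balance (goods + services) = 310.5 + 545.9 = 856.4
Net primary income = -258.2
Net secondary income = -30.1
Current account = 856.4 + (-258.2) + (-30.1) = 568.1
Financial account = -(568.1 + (-180.2) + (-70.8)) = -317.1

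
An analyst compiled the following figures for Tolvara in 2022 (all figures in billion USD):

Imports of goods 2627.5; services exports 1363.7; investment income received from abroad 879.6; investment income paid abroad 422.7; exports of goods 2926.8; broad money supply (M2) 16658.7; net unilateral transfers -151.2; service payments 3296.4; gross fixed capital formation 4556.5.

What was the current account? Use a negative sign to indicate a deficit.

Goods balance = 2926.8 - 2627.5 = 299.3
Services balance = 1363.7 - 3296.4 = -1932.7
Trade balance (goods + services) = 299.3 + (-1932.7) = -1633.4
Net primary income = 879.6 - 422.7 = 456.9
Net secondary income = -151.2
Current account = -1633.4 + 456.9 + (-151.2) = -1327.7

-1327.7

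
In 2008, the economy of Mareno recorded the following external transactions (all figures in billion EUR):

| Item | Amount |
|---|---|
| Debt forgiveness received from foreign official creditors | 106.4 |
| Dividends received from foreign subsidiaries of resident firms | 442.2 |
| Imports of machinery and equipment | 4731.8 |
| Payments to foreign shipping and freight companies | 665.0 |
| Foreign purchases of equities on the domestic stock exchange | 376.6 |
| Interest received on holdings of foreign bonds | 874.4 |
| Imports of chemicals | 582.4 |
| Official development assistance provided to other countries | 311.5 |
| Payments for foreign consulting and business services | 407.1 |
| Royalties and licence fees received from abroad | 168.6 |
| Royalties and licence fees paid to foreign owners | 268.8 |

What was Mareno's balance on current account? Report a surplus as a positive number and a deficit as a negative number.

-5481.4

Goods: -582.4 - 4731.8 = -5314.2
Services: 168.6 - 268.8 - 407.1 - 665.0 = -1172.3
Primary income: 874.4 + 442.2 = 1316.6
Secondary income: -311.5
Current account = (-5314.2) + (-1172.3) + 1316.6 + (-311.5) = -5481.4
(Excluded from the current account — capital account: debt forgiveness received from foreign official creditors 106.4; financial account: foreign purchases of equities on the domestic stock exchange 376.6.)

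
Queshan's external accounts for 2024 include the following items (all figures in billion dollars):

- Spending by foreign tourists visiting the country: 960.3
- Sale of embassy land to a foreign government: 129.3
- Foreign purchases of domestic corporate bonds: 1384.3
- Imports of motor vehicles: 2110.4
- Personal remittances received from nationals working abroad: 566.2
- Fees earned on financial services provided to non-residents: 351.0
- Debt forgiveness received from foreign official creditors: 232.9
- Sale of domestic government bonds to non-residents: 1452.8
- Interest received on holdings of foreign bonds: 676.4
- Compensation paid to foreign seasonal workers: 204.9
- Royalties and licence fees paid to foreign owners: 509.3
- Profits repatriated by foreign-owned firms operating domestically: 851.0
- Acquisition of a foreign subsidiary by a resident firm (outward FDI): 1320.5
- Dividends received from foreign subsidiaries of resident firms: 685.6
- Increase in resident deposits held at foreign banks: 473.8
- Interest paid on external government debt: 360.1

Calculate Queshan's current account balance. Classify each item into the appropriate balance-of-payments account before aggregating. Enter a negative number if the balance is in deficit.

-796.2

Goods: -2110.4
Services: -509.3 + 351.0 + 960.3 = 802.0
Primary income: -360.1 + 685.6 + 676.4 - 851.0 - 204.9 = -54.0
Secondary income: 566.2
Current account = (-2110.4) + 802.0 + (-54.0) + 566.2 = -796.2
(Excluded from the current account — capital account: sale of embassy land to a foreign government 129.3, debt forgiveness received from foreign official creditors 232.9; financial account: foreign purchases of domestic corporate bonds 1384.3, sale of domestic government bonds to non-residents 1452.8, acquisition of a foreign subsidiary by a resident firm (outward FDI) 1320.5, increase in resident deposits held at foreign banks 473.8.)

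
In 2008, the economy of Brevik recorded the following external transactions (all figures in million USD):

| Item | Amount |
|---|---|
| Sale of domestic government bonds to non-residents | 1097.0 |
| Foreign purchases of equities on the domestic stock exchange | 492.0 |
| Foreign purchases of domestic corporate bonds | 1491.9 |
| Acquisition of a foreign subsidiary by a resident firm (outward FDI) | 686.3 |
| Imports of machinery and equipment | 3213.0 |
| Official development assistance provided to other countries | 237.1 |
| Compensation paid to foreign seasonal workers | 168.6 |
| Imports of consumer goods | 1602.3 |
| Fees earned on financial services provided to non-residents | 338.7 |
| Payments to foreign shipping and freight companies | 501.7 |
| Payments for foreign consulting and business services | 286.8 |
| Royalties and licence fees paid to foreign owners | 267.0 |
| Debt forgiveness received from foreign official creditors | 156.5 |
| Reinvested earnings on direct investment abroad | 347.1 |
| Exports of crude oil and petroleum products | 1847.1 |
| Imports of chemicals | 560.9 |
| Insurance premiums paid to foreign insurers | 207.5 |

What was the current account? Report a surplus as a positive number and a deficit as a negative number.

Goods: -560.9 + 1847.1 - 1602.3 - 3213.0 = -3529.1
Services: -501.7 - 286.8 + 338.7 - 267.0 - 207.5 = -924.3
Primary income: -168.6 + 347.1 = 178.5
Secondary income: -237.1
Current account = (-3529.1) + (-924.3) + 178.5 + (-237.1) = -4512.0
(Excluded from the current account — financial account: sale of domestic government bonds to non-residents 1097.0, foreign purchases of equities on the domestic stock exchange 492.0, foreign purchases of domestic corporate bonds 1491.9, acquisition of a foreign subsidiary by a resident firm (outward FDI) 686.3; capital account: debt forgiveness received from foreign official creditors 156.5.)

-4512.0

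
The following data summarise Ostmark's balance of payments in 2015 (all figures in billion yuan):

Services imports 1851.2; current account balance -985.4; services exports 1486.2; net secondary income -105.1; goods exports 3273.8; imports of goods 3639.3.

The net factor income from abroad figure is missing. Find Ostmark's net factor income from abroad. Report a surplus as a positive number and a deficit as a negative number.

-149.8

Current account = goods balance + services balance + net primary income + net secondary income
Sum of the known components = -835.6
Net factor income from abroad = CA - (known components) = -985.4 - (-835.6) = -149.8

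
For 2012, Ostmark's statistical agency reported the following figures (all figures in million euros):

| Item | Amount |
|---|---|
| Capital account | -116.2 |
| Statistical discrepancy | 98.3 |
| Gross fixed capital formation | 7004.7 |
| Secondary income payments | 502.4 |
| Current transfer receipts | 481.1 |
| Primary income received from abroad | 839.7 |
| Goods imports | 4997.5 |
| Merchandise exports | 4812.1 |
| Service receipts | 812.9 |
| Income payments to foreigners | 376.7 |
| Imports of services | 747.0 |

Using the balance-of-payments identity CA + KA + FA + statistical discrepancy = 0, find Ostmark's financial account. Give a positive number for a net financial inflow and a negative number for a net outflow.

-304.3

Goods balance = 4812.1 - 4997.5 = -185.4
Services balance = 812.9 - 747.0 = 65.9
Trade balance (goods + services) = -185.4 + 65.9 = -119.5
Net primary income = 839.7 - 376.7 = 463.0
Net secondary income = 481.1 - 502.4 = -21.3
Current account = -119.5 + 463.0 + (-21.3) = 322.2
Financial account = -(322.2 + (-116.2) + 98.3) = -304.3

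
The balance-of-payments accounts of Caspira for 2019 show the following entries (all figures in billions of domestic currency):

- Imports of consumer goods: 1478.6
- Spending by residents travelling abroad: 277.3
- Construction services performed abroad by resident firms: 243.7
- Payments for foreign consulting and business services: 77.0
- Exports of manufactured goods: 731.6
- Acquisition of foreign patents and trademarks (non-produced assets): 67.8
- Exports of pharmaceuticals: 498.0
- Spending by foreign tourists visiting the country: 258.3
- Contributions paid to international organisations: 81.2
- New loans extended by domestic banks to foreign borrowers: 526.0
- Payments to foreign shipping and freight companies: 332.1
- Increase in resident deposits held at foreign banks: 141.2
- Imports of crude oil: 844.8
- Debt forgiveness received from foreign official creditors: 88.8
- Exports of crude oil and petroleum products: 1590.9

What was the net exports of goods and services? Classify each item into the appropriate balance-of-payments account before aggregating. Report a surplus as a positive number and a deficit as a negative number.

312.7

Goods: 498.0 - 844.8 + 1590.9 - 1478.6 + 731.6 = 497.1
Services: 258.3 - 77.0 + 243.7 - 332.1 - 277.3 = -184.4
Trade balance = 497.1 + (-184.4) = 312.7
(Excluded from the trade balance — capital account: acquisition of foreign patents and trademarks (non-produced assets) 67.8, debt forgiveness received from foreign official creditors 88.8; secondary income: contributions paid to international organisations 81.2; financial account: new loans extended by domestic banks to foreign borrowers 526.0, increase in resident deposits held at foreign banks 141.2.)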